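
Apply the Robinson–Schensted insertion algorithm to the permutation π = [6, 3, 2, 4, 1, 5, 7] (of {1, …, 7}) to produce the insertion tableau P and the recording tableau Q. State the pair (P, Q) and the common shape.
P = [1, 4, 5, 7] / [2] / [3] / [6];  Q = [1, 4, 6, 7] / [2] / [3] / [5];  common shape = (4, 1, 1, 1)

Row-insert the values π_1, π_2, … into P one at a time, bumping the leftmost entry strictly greater than the inserted value down to the next row. The recording tableau Q records, in position (i, j), the step at which that cell was added to P.
  Insert 6 (step 1): P = [6];  Q = [1]
  Insert 3 (step 2): P = [3] / [6];  Q = [1] / [2]
  Insert 2 (step 3): P = [2] / [3] / [6];  Q = [1] / [2] / [3]
  Insert 4 (step 4): P = [2, 4] / [3] / [6];  Q = [1, 4] / [2] / [3]
  Insert 1 (step 5): P = [1, 4] / [2] / [3] / [6];  Q = [1, 4] / [2] / [3] / [5]
  Insert 5 (step 6): P = [1, 4, 5] / [2] / [3] / [6];  Q = [1, 4, 6] / [2] / [3] / [5]
  Insert 7 (step 7): P = [1, 4, 5, 7] / [2] / [3] / [6];  Q = [1, 4, 6, 7] / [2] / [3] / [5]
Final shape: (4, 1, 1, 1).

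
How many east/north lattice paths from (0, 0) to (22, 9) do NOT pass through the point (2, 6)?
Number of paths = 20110487

Total paths from (0, 0) to (22, 9): C(31, 22) = 20160075. Paths through (2, 6): (paths (0, 0) → (2, 6)) × (paths (2, 6) → (22, 9)) = C(8, 2) · C(23, 20) = 28 · 1771 = 49588. Avoidance count = 20160075 − 49588 = 20110487.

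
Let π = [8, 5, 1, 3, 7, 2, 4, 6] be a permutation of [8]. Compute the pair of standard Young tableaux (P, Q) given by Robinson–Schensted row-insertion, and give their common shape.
P = [1, 2, 4, 6] / [3, 7] / [5] / [8];  Q = [1, 4, 5, 8] / [2, 7] / [3] / [6];  common shape = (4, 2, 1, 1)

Row-insert the values π_1, π_2, … into P one at a time, bumping the leftmost entry strictly greater than the inserted value down to the next row. The recording tableau Q records, in position (i, j), the step at which that cell was added to P.
  Insert 8 (step 1): P = [8];  Q = [1]
  Insert 5 (step 2): P = [5] / [8];  Q = [1] / [2]
  Insert 1 (step 3): P = [1] / [5] / [8];  Q = [1] / [2] / [3]
  Insert 3 (step 4): P = [1, 3] / [5] / [8];  Q = [1, 4] / [2] / [3]
  Insert 7 (step 5): P = [1, 3, 7] / [5] / [8];  Q = [1, 4, 5] / [2] / [3]
  Insert 2 (step 6): P = [1, 2, 7] / [3] / [5] / [8];  Q = [1, 4, 5] / [2] / [3] / [6]
  Insert 4 (step 7): P = [1, 2, 4] / [3, 7] / [5] / [8];  Q = [1, 4, 5] / [2, 7] / [3] / [6]
  Insert 6 (step 8): P = [1, 2, 4, 6] / [3, 7] / [5] / [8];  Q = [1, 4, 5, 8] / [2, 7] / [3] / [6]
Final shape: (4, 2, 1, 1).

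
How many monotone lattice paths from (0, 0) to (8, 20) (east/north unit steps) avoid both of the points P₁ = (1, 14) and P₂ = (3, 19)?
Number of paths = 3075015

Inclusion–exclusion. Total paths: C(28, 8) = 3108105. Through P₁: C(15, 1)·C(13, 7) = 25740. Through P₂: C(22, 3)·C(6, 5) = 9240. Since P₁ is strictly southwest of P₂, a monotone path through both must visit P₁ then P₂; paths through both = C(15, 1)·C(7, 2)·C(6, 5) = 1890. Avoid both = 3108105 − 25740 − 9240 + 1890 = 3075015.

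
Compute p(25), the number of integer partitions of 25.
p(25) = 1958

Compute p(n) via the recurrence p(n, m) = p(n, m−1) + p(n−m, m), where p(n, m) counts partitions of n with all parts ≤ m and p(n) = p(n, n). The base cases are p(0, m) = 1 and p(n, 0) = 0 for n > 0. Filling the table yields p(25) = 1958. (Euler's pentagonal recurrence is an alternative.)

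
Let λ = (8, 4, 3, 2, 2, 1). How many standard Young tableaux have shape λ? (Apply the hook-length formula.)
# SYT of shape (8, 4, 3, 2, 2, 1) = 178053750

Hook-length formula: f^λ = n! / Π hook(c), product over all cells c of the Young diagram. For λ = (8, 4, 3, 2, 2, 1), n = 20 boxes. Hook lengths by row (left-to-right, top-to-bottom): [13, 11, 8, 6, 4, 3, 2, 1]; [8, 6, 3, 1]; [6, 4, 1]; [4, 2]; [3, 1]; [1]. Product of hooks = 13663862784. So f^λ = 20! / 13663862784 = 2432902008176640000 / 13663862784 = 178053750.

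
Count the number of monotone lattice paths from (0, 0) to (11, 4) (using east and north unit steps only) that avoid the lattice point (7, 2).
Number of paths = 825

Total paths from (0, 0) to (11, 4): C(15, 11) = 1365. Paths through (7, 2): (paths (0, 0) → (7, 2)) × (paths (7, 2) → (11, 4)) = C(9, 7) · C(6, 4) = 36 · 15 = 540. Avoidance count = 1365 − 540 = 825.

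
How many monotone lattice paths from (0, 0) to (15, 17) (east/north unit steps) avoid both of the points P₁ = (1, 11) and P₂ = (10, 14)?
Number of paths = 455575104

Inclusion–exclusion. Total paths: C(32, 15) = 565722720. Through P₁: C(12, 1)·C(20, 14) = 465120. Through P₂: C(24, 10)·C(8, 5) = 109830336. Since P₁ is strictly southwest of P₂, a monotone path through both must visit P₁ then P₂; paths through both = C(12, 1)·C(12, 9)·C(8, 5) = 147840. Avoid both = 565722720 − 465120 − 109830336 + 147840 = 455575104.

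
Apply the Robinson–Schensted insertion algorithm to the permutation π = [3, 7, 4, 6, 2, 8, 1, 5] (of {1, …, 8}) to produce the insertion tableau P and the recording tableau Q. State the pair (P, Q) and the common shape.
P = [1, 4, 5, 8] / [2, 6] / [3] / [7];  Q = [1, 2, 4, 6] / [3, 8] / [5] / [7];  common shape = (4, 2, 1, 1)

Row-insert the values π_1, π_2, … into P one at a time, bumping the leftmost entry strictly greater than the inserted value down to the next row. The recording tableau Q records, in position (i, j), the step at which that cell was added to P.
  Insert 3 (step 1): P = [3];  Q = [1]
  Insert 7 (step 2): P = [3, 7];  Q = [1, 2]
  Insert 4 (step 3): P = [3, 4] / [7];  Q = [1, 2] / [3]
  Insert 6 (step 4): P = [3, 4, 6] / [7];  Q = [1, 2, 4] / [3]
  Insert 2 (step 5): P = [2, 4, 6] / [3] / [7];  Q = [1, 2, 4] / [3] / [5]
  Insert 8 (step 6): P = [2, 4, 6, 8] / [3] / [7];  Q = [1, 2, 4, 6] / [3] / [5]
  Insert 1 (step 7): P = [1, 4, 6, 8] / [2] / [3] / [7];  Q = [1, 2, 4, 6] / [3] / [5] / [7]
  Insert 5 (step 8): P = [1, 4, 5, 8] / [2, 6] / [3] / [7];  Q = [1, 2, 4, 6] / [3, 8] / [5] / [7]
Final shape: (4, 2, 1, 1).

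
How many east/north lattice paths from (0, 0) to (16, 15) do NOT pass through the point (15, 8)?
Number of paths = 296617683

Total paths from (0, 0) to (16, 15): C(31, 16) = 300540195. Paths through (15, 8): (paths (0, 0) → (15, 8)) × (paths (15, 8) → (16, 15)) = C(23, 15) · C(8, 1) = 490314 · 8 = 3922512. Avoidance count = 300540195 − 3922512 = 296617683.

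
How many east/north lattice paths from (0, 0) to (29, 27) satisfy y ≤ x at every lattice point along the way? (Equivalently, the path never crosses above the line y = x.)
Number of paths = 738494264901008

By the reflection principle (André's argument), the number of monotone paths to (29, 27) with n ≤ m that never go above y = x is C(56, 29) − C(56, 30) = 7384942649010080 − 6646448384109072 = 738494264901008.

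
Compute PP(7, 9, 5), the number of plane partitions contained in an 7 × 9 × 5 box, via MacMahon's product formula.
PP(7, 9, 5) = 2424984388825856

Evaluate the triple product over i = 1..7, j = 1..9, k = 1..5. The factors are (2/1) · (3/2) · (4/3) · (5/4) · (6/5) · (3/2) · (4/3) · (5/4) · … (315 factors total). The numerators and denominators telescope so the product is an integer; carrying out the multiplication exactly gives PP(7, 9, 5) = 2424984388825856.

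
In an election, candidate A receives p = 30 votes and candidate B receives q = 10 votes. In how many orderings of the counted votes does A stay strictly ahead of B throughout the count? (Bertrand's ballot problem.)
Strict-lead orderings = 423830264

Total orderings of the 40 votes with 30 for A: C(40, 30) = 847660528. By the Bertrand ballot formula (Cycle Lemma / reflection principle), the number of orderings in which A is strictly ahead of B throughout is (p − q)/(p + q) · C(p + q, p) = (30 − 10)/(30 + 10) · 847660528 = 423830264.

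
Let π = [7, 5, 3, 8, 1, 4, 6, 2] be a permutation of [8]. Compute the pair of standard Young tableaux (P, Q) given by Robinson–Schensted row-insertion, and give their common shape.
P = [1, 2, 6] / [3, 4] / [5, 8] / [7];  Q = [1, 4, 7] / [2, 6] / [3, 8] / [5];  common shape = (3, 2, 2, 1)

Row-insert the values π_1, π_2, … into P one at a time, bumping the leftmost entry strictly greater than the inserted value down to the next row. The recording tableau Q records, in position (i, j), the step at which that cell was added to P.
  Insert 7 (step 1): P = [7];  Q = [1]
  Insert 5 (step 2): P = [5] / [7];  Q = [1] / [2]
  Insert 3 (step 3): P = [3] / [5] / [7];  Q = [1] / [2] / [3]
  Insert 8 (step 4): P = [3, 8] / [5] / [7];  Q = [1, 4] / [2] / [3]
  Insert 1 (step 5): P = [1, 8] / [3] / [5] / [7];  Q = [1, 4] / [2] / [3] / [5]
  Insert 4 (step 6): P = [1, 4] / [3, 8] / [5] / [7];  Q = [1, 4] / [2, 6] / [3] / [5]
  Insert 6 (step 7): P = [1, 4, 6] / [3, 8] / [5] / [7];  Q = [1, 4, 7] / [2, 6] / [3] / [5]
  Insert 2 (step 8): P = [1, 2, 6] / [3, 4] / [5, 8] / [7];  Q = [1, 4, 7] / [2, 6] / [3, 8] / [5]
Final shape: (3, 2, 2, 1).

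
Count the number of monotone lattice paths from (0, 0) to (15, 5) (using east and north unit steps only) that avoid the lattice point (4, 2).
Number of paths = 10044

Total paths from (0, 0) to (15, 5): C(20, 15) = 15504. Paths through (4, 2): (paths (0, 0) → (4, 2)) × (paths (4, 2) → (15, 5)) = C(6, 4) · C(14, 11) = 15 · 364 = 5460. Avoidance count = 15504 − 5460 = 10044.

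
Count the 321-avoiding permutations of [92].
C_92 = 15487357822491889407128326963778343232013931127835600

These 321-avoiding permutations are counted by the Catalan number C_n = (1/(n + 1)) · C(2n, n). For n = 92: C_92 = (1/93) · C(184, 92) = 1440324277491745714862934407631385920577295594888710800/93 = 15487357822491889407128326963778343232013931127835600.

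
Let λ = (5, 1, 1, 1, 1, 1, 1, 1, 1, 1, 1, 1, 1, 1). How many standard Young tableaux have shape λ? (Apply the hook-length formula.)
# SYT of shape (5, 1, 1, 1, 1, 1, 1, 1, 1, 1, 1, 1, 1, 1) = 2380

Hook-length formula: f^λ = n! / Π hook(c), product over all cells c of the Young diagram. For λ = (5, 1, 1, 1, 1, 1, 1, 1, 1, 1, 1, 1, 1, 1), n = 18 boxes. Hook lengths by row (left-to-right, top-to-bottom): [18, 4, 3, 2, 1]; [13]; [12]; [11]; [10]; [9]; [8]; [7]; [6]; [5]; [4]; [3]; [2]; [1]. Product of hooks = 2690072985600. So f^λ = 18! / 2690072985600 = 6402373705728000 / 2690072985600 = 2380.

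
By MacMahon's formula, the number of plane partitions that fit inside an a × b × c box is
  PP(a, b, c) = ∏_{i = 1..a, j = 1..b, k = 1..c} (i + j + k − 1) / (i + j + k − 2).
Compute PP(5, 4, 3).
PP(5, 4, 3) = 116424

Evaluate the triple product over i = 1..5, j = 1..4, k = 1..3. The factors are (2/1) · (3/2) · (4/3) · (3/2) · (4/3) · (5/4) · (4/3) · (5/4) · … (60 factors total). The numerators and denominators telescope so the product is an integer; carrying out the multiplication exactly gives PP(5, 4, 3) = 116424.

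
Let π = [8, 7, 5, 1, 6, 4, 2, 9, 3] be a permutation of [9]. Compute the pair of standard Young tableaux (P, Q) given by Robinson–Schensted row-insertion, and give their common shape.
P = [1, 2, 3] / [4, 6, 9] / [5] / [7] / [8];  Q = [1, 5, 8] / [2, 6, 9] / [3] / [4] / [7];  common shape = (3, 3, 1, 1, 1)

Row-insert the values π_1, π_2, … into P one at a time, bumping the leftmost entry strictly greater than the inserted value down to the next row. The recording tableau Q records, in position (i, j), the step at which that cell was added to P.
  Insert 8 (step 1): P = [8];  Q = [1]
  Insert 7 (step 2): P = [7] / [8];  Q = [1] / [2]
  Insert 5 (step 3): P = [5] / [7] / [8];  Q = [1] / [2] / [3]
  Insert 1 (step 4): P = [1] / [5] / [7] / [8];  Q = [1] / [2] / [3] / [4]
  Insert 6 (step 5): P = [1, 6] / [5] / [7] / [8];  Q = [1, 5] / [2] / [3] / [4]
  Insert 4 (step 6): P = [1, 4] / [5, 6] / [7] / [8];  Q = [1, 5] / [2, 6] / [3] / [4]
  Insert 2 (step 7): P = [1, 2] / [4, 6] / [5] / [7] / [8];  Q = [1, 5] / [2, 6] / [3] / [4] / [7]
  Insert 9 (step 8): P = [1, 2, 9] / [4, 6] / [5] / [7] / [8];  Q = [1, 5, 8] / [2, 6] / [3] / [4] / [7]
  Insert 3 (step 9): P = [1, 2, 3] / [4, 6, 9] / [5] / [7] / [8];  Q = [1, 5, 8] / [2, 6, 9] / [3] / [4] / [7]
Final shape: (3, 3, 1, 1, 1).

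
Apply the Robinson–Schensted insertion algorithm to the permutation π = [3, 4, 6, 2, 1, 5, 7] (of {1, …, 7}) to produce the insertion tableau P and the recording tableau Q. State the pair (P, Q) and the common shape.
P = [1, 4, 5, 7] / [2, 6] / [3];  Q = [1, 2, 3, 7] / [4, 6] / [5];  common shape = (4, 2, 1)

Row-insert the values π_1, π_2, … into P one at a time, bumping the leftmost entry strictly greater than the inserted value down to the next row. The recording tableau Q records, in position (i, j), the step at which that cell was added to P.
  Insert 3 (step 1): P = [3];  Q = [1]
  Insert 4 (step 2): P = [3, 4];  Q = [1, 2]
  Insert 6 (step 3): P = [3, 4, 6];  Q = [1, 2, 3]
  Insert 2 (step 4): P = [2, 4, 6] / [3];  Q = [1, 2, 3] / [4]
  Insert 1 (step 5): P = [1, 4, 6] / [2] / [3];  Q = [1, 2, 3] / [4] / [5]
  Insert 5 (step 6): P = [1, 4, 5] / [2, 6] / [3];  Q = [1, 2, 3] / [4, 6] / [5]
  Insert 7 (step 7): P = [1, 4, 5, 7] / [2, 6] / [3];  Q = [1, 2, 3, 7] / [4, 6] / [5]
Final shape: (4, 2, 1).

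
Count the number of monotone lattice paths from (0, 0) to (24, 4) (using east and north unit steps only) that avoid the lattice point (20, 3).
Number of paths = 11620

Total paths from (0, 0) to (24, 4): C(28, 24) = 20475. Paths through (20, 3): (paths (0, 0) → (20, 3)) × (paths (20, 3) → (24, 4)) = C(23, 20) · C(5, 4) = 1771 · 5 = 8855. Avoidance count = 20475 − 8855 = 11620.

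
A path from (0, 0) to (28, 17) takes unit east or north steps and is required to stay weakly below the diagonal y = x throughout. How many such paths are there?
Number of paths = 456442180920

By the reflection principle (André's argument), the number of monotone paths to (28, 17) with n ≤ m that never go above y = x is C(45, 28) − C(45, 29) = 1103068603890 − 646626422970 = 456442180920.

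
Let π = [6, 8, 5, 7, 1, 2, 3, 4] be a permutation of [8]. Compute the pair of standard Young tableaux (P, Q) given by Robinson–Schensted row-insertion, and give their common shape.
P = [1, 2, 3, 4] / [5, 7] / [6, 8];  Q = [1, 2, 7, 8] / [3, 4] / [5, 6];  common shape = (4, 2, 2)

Row-insert the values π_1, π_2, … into P one at a time, bumping the leftmost entry strictly greater than the inserted value down to the next row. The recording tableau Q records, in position (i, j), the step at which that cell was added to P.
  Insert 6 (step 1): P = [6];  Q = [1]
  Insert 8 (step 2): P = [6, 8];  Q = [1, 2]
  Insert 5 (step 3): P = [5, 8] / [6];  Q = [1, 2] / [3]
  Insert 7 (step 4): P = [5, 7] / [6, 8];  Q = [1, 2] / [3, 4]
  Insert 1 (step 5): P = [1, 7] / [5, 8] / [6];  Q = [1, 2] / [3, 4] / [5]
  Insert 2 (step 6): P = [1, 2] / [5, 7] / [6, 8];  Q = [1, 2] / [3, 4] / [5, 6]
  Insert 3 (step 7): P = [1, 2, 3] / [5, 7] / [6, 8];  Q = [1, 2, 7] / [3, 4] / [5, 6]
  Insert 4 (step 8): P = [1, 2, 3, 4] / [5, 7] / [6, 8];  Q = [1, 2, 7, 8] / [3, 4] / [5, 6]
Final shape: (4, 2, 2).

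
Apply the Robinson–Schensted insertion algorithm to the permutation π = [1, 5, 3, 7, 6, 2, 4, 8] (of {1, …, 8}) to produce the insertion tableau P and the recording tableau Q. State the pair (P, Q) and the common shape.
P = [1, 2, 4, 8] / [3, 6] / [5, 7];  Q = [1, 2, 4, 8] / [3, 5] / [6, 7];  common shape = (4, 2, 2)

Row-insert the values π_1, π_2, … into P one at a time, bumping the leftmost entry strictly greater than the inserted value down to the next row. The recording tableau Q records, in position (i, j), the step at which that cell was added to P.
  Insert 1 (step 1): P = [1];  Q = [1]
  Insert 5 (step 2): P = [1, 5];  Q = [1, 2]
  Insert 3 (step 3): P = [1, 3] / [5];  Q = [1, 2] / [3]
  Insert 7 (step 4): P = [1, 3, 7] / [5];  Q = [1, 2, 4] / [3]
  Insert 6 (step 5): P = [1, 3, 6] / [5, 7];  Q = [1, 2, 4] / [3, 5]
  Insert 2 (step 6): P = [1, 2, 6] / [3, 7] / [5];  Q = [1, 2, 4] / [3, 5] / [6]
  Insert 4 (step 7): P = [1, 2, 4] / [3, 6] / [5, 7];  Q = [1, 2, 4] / [3, 5] / [6, 7]
  Insert 8 (step 8): P = [1, 2, 4, 8] / [3, 6] / [5, 7];  Q = [1, 2, 4, 8] / [3, 5] / [6, 7]
Final shape: (4, 2, 2).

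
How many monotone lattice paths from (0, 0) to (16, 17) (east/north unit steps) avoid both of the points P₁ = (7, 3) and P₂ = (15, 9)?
Number of paths = 1060216014

Inclusion–exclusion. Total paths: C(33, 16) = 1166803110. Through P₁: C(10, 7)·C(23, 9) = 98062800. Through P₂: C(24, 15)·C(9, 1) = 11767536. Since P₁ is strictly southwest of P₂, a monotone path through both must visit P₁ then P₂; paths through both = C(10, 7)·C(14, 8)·C(9, 1) = 3243240. Avoid both = 1166803110 − 98062800 − 11767536 + 3243240 = 1060216014.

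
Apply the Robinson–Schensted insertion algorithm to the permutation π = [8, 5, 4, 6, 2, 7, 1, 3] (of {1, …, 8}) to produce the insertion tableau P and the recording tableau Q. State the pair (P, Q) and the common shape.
P = [1, 3, 7] / [2, 6] / [4] / [5] / [8];  Q = [1, 4, 6] / [2, 8] / [3] / [5] / [7];  common shape = (3, 2, 1, 1, 1)

Row-insert the values π_1, π_2, … into P one at a time, bumping the leftmost entry strictly greater than the inserted value down to the next row. The recording tableau Q records, in position (i, j), the step at which that cell was added to P.
  Insert 8 (step 1): P = [8];  Q = [1]
  Insert 5 (step 2): P = [5] / [8];  Q = [1] / [2]
  Insert 4 (step 3): P = [4] / [5] / [8];  Q = [1] / [2] / [3]
  Insert 6 (step 4): P = [4, 6] / [5] / [8];  Q = [1, 4] / [2] / [3]
  Insert 2 (step 5): P = [2, 6] / [4] / [5] / [8];  Q = [1, 4] / [2] / [3] / [5]
  Insert 7 (step 6): P = [2, 6, 7] / [4] / [5] / [8];  Q = [1, 4, 6] / [2] / [3] / [5]
  Insert 1 (step 7): P = [1, 6, 7] / [2] / [4] / [5] / [8];  Q = [1, 4, 6] / [2] / [3] / [5] / [7]
  Insert 3 (step 8): P = [1, 3, 7] / [2, 6] / [4] / [5] / [8];  Q = [1, 4, 6] / [2, 8] / [3] / [5] / [7]
Final shape: (3, 2, 1, 1, 1).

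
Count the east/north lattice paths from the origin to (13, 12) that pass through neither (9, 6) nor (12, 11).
Number of paths = 2005654

Inclusion–exclusion. Total paths: C(25, 13) = 5200300. Through P₁: C(15, 9)·C(10, 4) = 1051050. Through P₂: C(23, 12)·C(2, 1) = 2704156. Since P₁ is strictly southwest of P₂, a monotone path through both must visit P₁ then P₂; paths through both = C(15, 9)·C(8, 3)·C(2, 1) = 560560. Avoid both = 5200300 − 1051050 − 2704156 + 560560 = 2005654.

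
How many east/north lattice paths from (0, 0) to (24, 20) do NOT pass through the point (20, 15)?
Number of paths = 1351798511910

Total paths from (0, 0) to (24, 20): C(44, 24) = 1761039350070. Paths through (20, 15): (paths (0, 0) → (20, 15)) × (paths (20, 15) → (24, 20)) = C(35, 20) · C(9, 4) = 3247943160 · 126 = 409240838160. Avoidance count = 1761039350070 − 409240838160 = 1351798511910.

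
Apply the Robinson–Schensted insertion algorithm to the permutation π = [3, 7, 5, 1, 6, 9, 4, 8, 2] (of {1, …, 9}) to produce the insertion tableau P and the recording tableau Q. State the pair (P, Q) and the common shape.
P = [1, 2, 6, 8] / [3, 4, 9] / [5] / [7];  Q = [1, 2, 5, 6] / [3, 7, 8] / [4] / [9];  common shape = (4, 3, 1, 1)

Row-insert the values π_1, π_2, … into P one at a time, bumping the leftmost entry strictly greater than the inserted value down to the next row. The recording tableau Q records, in position (i, j), the step at which that cell was added to P.
  Insert 3 (step 1): P = [3];  Q = [1]
  Insert 7 (step 2): P = [3, 7];  Q = [1, 2]
  Insert 5 (step 3): P = [3, 5] / [7];  Q = [1, 2] / [3]
  Insert 1 (step 4): P = [1, 5] / [3] / [7];  Q = [1, 2] / [3] / [4]
  Insert 6 (step 5): P = [1, 5, 6] / [3] / [7];  Q = [1, 2, 5] / [3] / [4]
  Insert 9 (step 6): P = [1, 5, 6, 9] / [3] / [7];  Q = [1, 2, 5, 6] / [3] / [4]
  Insert 4 (step 7): P = [1, 4, 6, 9] / [3, 5] / [7];  Q = [1, 2, 5, 6] / [3, 7] / [4]
  Insert 8 (step 8): P = [1, 4, 6, 8] / [3, 5, 9] / [7];  Q = [1, 2, 5, 6] / [3, 7, 8] / [4]
  Insert 2 (step 9): P = [1, 2, 6, 8] / [3, 4, 9] / [5] / [7];  Q = [1, 2, 5, 6] / [3, 7, 8] / [4] / [9]
Final shape: (4, 3, 1, 1).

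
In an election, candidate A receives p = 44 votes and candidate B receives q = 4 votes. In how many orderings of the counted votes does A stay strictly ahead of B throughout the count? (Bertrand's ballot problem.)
Strict-lead orderings = 162150

Total orderings of the 48 votes with 44 for A: C(48, 44) = 194580. By the Bertrand ballot formula (Cycle Lemma / reflection principle), the number of orderings in which A is strictly ahead of B throughout is (p − q)/(p + q) · C(p + q, p) = (44 − 4)/(44 + 4) · 194580 = 162150.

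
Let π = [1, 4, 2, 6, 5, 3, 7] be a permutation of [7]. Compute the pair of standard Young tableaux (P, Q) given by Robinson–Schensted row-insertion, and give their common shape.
P = [1, 2, 3, 7] / [4, 5] / [6];  Q = [1, 2, 4, 7] / [3, 5] / [6];  common shape = (4, 2, 1)

Row-insert the values π_1, π_2, … into P one at a time, bumping the leftmost entry strictly greater than the inserted value down to the next row. The recording tableau Q records, in position (i, j), the step at which that cell was added to P.
  Insert 1 (step 1): P = [1];  Q = [1]
  Insert 4 (step 2): P = [1, 4];  Q = [1, 2]
  Insert 2 (step 3): P = [1, 2] / [4];  Q = [1, 2] / [3]
  Insert 6 (step 4): P = [1, 2, 6] / [4];  Q = [1, 2, 4] / [3]
  Insert 5 (step 5): P = [1, 2, 5] / [4, 6];  Q = [1, 2, 4] / [3, 5]
  Insert 3 (step 6): P = [1, 2, 3] / [4, 5] / [6];  Q = [1, 2, 4] / [3, 5] / [6]
  Insert 7 (step 7): P = [1, 2, 3, 7] / [4, 5] / [6];  Q = [1, 2, 4, 7] / [3, 5] / [6]
Final shape: (4, 2, 1).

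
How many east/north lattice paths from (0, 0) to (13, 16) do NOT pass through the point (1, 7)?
Number of paths = 65512475

Total paths from (0, 0) to (13, 16): C(29, 13) = 67863915. Paths through (1, 7): (paths (0, 0) → (1, 7)) × (paths (1, 7) → (13, 16)) = C(8, 1) · C(21, 12) = 8 · 293930 = 2351440. Avoidance count = 67863915 − 2351440 = 65512475.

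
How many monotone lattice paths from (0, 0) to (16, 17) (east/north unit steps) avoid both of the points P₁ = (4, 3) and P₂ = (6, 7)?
Number of paths = 608739214

Inclusion–exclusion. Total paths: C(33, 16) = 1166803110. Through P₁: C(7, 4)·C(26, 12) = 338019500. Through P₂: C(13, 6)·C(20, 10) = 317041296. Since P₁ is strictly southwest of P₂, a monotone path through both must visit P₁ then P₂; paths through both = C(7, 4)·C(6, 2)·C(20, 10) = 96996900. Avoid both = 1166803110 − 338019500 − 317041296 + 96996900 = 608739214.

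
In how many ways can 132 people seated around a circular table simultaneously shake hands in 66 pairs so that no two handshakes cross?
C_66 = 5632681584560312734993915705849145100

These noncrossing handshakes are counted by the Catalan number C_n = (1/(n + 1)) · C(2n, n). For n = 66: C_66 = (1/67) · C(132, 66) = 377389666165540953244592352291892721700/67 = 5632681584560312734993915705849145100.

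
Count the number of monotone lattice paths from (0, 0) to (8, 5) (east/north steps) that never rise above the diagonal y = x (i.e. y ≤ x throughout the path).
Number of paths = 572

By the reflection principle (André's argument), the number of monotone paths to (8, 5) with n ≤ m that never go above y = x is C(13, 8) − C(13, 9) = 1287 − 715 = 572.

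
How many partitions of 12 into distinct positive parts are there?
q(12) = 15

List partitions of 12 into distinct parts: 12, 11+1, 10+2, 9+3, 9+2+1, 8+4, 8+3+1, 7+5, 7+4+1, 7+3+2, 6+5+1, 6+4+2, 6+3+2+1, 5+4+3, 5+4+2+1. There are q(12) = 15. (Euler: this equals the number of odd-part partitions of 12.)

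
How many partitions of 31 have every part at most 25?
p(31, parts ≤ 25) = 6823

Use the recurrence p(n, m) = p(n, m−1) + p(n−m, m): either the largest part is < m (count p(n, m−1)) or the largest part is exactly m (remove one copy of m, count p(n−m, m)). With p(0, ·) = 1 this gives p(31, parts ≤ 25) = 6823. (By conjugating Young diagrams, this also counts partitions of 31 into at most 25 parts.)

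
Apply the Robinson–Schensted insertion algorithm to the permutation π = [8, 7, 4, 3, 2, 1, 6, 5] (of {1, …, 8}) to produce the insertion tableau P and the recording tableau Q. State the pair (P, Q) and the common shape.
P = [1, 5] / [2, 6] / [3] / [4] / [7] / [8];  Q = [1, 7] / [2, 8] / [3] / [4] / [5] / [6];  common shape = (2, 2, 1, 1, 1, 1)

Row-insert the values π_1, π_2, … into P one at a time, bumping the leftmost entry strictly greater than the inserted value down to the next row. The recording tableau Q records, in position (i, j), the step at which that cell was added to P.
  Insert 8 (step 1): P = [8];  Q = [1]
  Insert 7 (step 2): P = [7] / [8];  Q = [1] / [2]
  Insert 4 (step 3): P = [4] / [7] / [8];  Q = [1] / [2] / [3]
  Insert 3 (step 4): P = [3] / [4] / [7] / [8];  Q = [1] / [2] / [3] / [4]
  Insert 2 (step 5): P = [2] / [3] / [4] / [7] / [8];  Q = [1] / [2] / [3] / [4] / [5]
  Insert 1 (step 6): P = [1] / [2] / [3] / [4] / [7] / [8];  Q = [1] / [2] / [3] / [4] / [5] / [6]
  Insert 6 (step 7): P = [1, 6] / [2] / [3] / [4] / [7] / [8];  Q = [1, 7] / [2] / [3] / [4] / [5] / [6]
  Insert 5 (step 8): P = [1, 5] / [2, 6] / [3] / [4] / [7] / [8];  Q = [1, 7] / [2, 8] / [3] / [4] / [5] / [6]
Final shape: (2, 2, 1, 1, 1, 1).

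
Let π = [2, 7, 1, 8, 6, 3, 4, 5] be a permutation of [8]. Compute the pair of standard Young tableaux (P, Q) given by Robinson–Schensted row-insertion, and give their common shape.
P = [1, 3, 4, 5] / [2, 6, 8] / [7];  Q = [1, 2, 4, 8] / [3, 5, 7] / [6];  common shape = (4, 3, 1)

Row-insert the values π_1, π_2, … into P one at a time, bumping the leftmost entry strictly greater than the inserted value down to the next row. The recording tableau Q records, in position (i, j), the step at which that cell was added to P.
  Insert 2 (step 1): P = [2];  Q = [1]
  Insert 7 (step 2): P = [2, 7];  Q = [1, 2]
  Insert 1 (step 3): P = [1, 7] / [2];  Q = [1, 2] / [3]
  Insert 8 (step 4): P = [1, 7, 8] / [2];  Q = [1, 2, 4] / [3]
  Insert 6 (step 5): P = [1, 6, 8] / [2, 7];  Q = [1, 2, 4] / [3, 5]
  Insert 3 (step 6): P = [1, 3, 8] / [2, 6] / [7];  Q = [1, 2, 4] / [3, 5] / [6]
  Insert 4 (step 7): P = [1, 3, 4] / [2, 6, 8] / [7];  Q = [1, 2, 4] / [3, 5, 7] / [6]
  Insert 5 (step 8): P = [1, 3, 4, 5] / [2, 6, 8] / [7];  Q = [1, 2, 4, 8] / [3, 5, 7] / [6]
Final shape: (4, 3, 1).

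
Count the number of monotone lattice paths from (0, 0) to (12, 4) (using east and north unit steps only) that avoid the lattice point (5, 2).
Number of paths = 1064

Total paths from (0, 0) to (12, 4): C(16, 12) = 1820. Paths through (5, 2): (paths (0, 0) → (5, 2)) × (paths (5, 2) → (12, 4)) = C(7, 5) · C(9, 7) = 21 · 36 = 756. Avoidance count = 1820 − 756 = 1064.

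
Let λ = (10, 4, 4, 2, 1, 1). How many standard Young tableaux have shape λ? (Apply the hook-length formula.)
# SYT of shape (10, 4, 4, 2, 1, 1) = 896251356

Hook-length formula: f^λ = n! / Π hook(c), product over all cells c of the Young diagram. For λ = (10, 4, 4, 2, 1, 1), n = 22 boxes. Hook lengths by row (left-to-right, top-to-bottom): [15, 12, 10, 9, 6, 5, 4, 3, 2, 1]; [8, 5, 3, 2]; [7, 4, 2, 1]; [4, 1]; [2]; [1]. Product of hooks = 1254113280000. So f^λ = 22! / 1254113280000 = 1124000727777607680000 / 1254113280000 = 896251356.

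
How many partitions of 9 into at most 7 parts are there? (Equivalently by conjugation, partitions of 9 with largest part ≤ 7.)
p(9, parts ≤ 7) = 28

Partitions of 9 with all parts ≤ 7: 7+2, 7+1+1, 6+3, 6+2+1, 6+1+1+1, 5+4, 5+3+1, 5+2+2, 5+2+1+1, 5+1+1+1+1, 4+4+1, 4+3+2, 4+3+1+1, 4+2+2+1, 4+2+1+1+1, 4+1+1+1+1+1, 3+3+3, 3+3+2+1, 3+3+1+1+1, 3+2+2+2, 3+2+2+1+1, 3+2+1+1+1+1, 3+1+1+1+1+1+1, 2+2+2+2+1, 2+2+2+1+1+1, 2+2+1+1+1+1+1, 2+1+1+1+1+1+1+1, 1+1+1+1+1+1+1+1+1. Count = 28.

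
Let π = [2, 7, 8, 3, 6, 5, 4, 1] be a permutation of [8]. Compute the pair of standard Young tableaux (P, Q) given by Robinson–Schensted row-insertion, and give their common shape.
P = [1, 3, 4] / [2, 8] / [5] / [6] / [7];  Q = [1, 2, 3] / [4, 5] / [6] / [7] / [8];  common shape = (3, 2, 1, 1, 1)

Row-insert the values π_1, π_2, … into P one at a time, bumping the leftmost entry strictly greater than the inserted value down to the next row. The recording tableau Q records, in position (i, j), the step at which that cell was added to P.
  Insert 2 (step 1): P = [2];  Q = [1]
  Insert 7 (step 2): P = [2, 7];  Q = [1, 2]
  Insert 8 (step 3): P = [2, 7, 8];  Q = [1, 2, 3]
  Insert 3 (step 4): P = [2, 3, 8] / [7];  Q = [1, 2, 3] / [4]
  Insert 6 (step 5): P = [2, 3, 6] / [7, 8];  Q = [1, 2, 3] / [4, 5]
  Insert 5 (step 6): P = [2, 3, 5] / [6, 8] / [7];  Q = [1, 2, 3] / [4, 5] / [6]
  Insert 4 (step 7): P = [2, 3, 4] / [5, 8] / [6] / [7];  Q = [1, 2, 3] / [4, 5] / [6] / [7]
  Insert 1 (step 8): P = [1, 3, 4] / [2, 8] / [5] / [6] / [7];  Q = [1, 2, 3] / [4, 5] / [6] / [7] / [8]
Final shape: (3, 2, 1, 1, 1).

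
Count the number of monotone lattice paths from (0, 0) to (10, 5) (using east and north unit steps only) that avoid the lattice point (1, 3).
Number of paths = 2783

Total paths from (0, 0) to (10, 5): C(15, 10) = 3003. Paths through (1, 3): (paths (0, 0) → (1, 3)) × (paths (1, 3) → (10, 5)) = C(4, 1) · C(11, 9) = 4 · 55 = 220. Avoidance count = 3003 − 220 = 2783.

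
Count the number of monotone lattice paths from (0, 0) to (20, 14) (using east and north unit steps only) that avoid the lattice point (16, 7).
Number of paths = 1311073830

Total paths from (0, 0) to (20, 14): C(34, 20) = 1391975640. Paths through (16, 7): (paths (0, 0) → (16, 7)) × (paths (16, 7) → (20, 14)) = C(23, 16) · C(11, 4) = 245157 · 330 = 80901810. Avoidance count = 1391975640 − 80901810 = 1311073830.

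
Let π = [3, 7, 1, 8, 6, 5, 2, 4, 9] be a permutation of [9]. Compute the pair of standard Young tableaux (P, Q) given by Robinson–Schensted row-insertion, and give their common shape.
P = [1, 2, 4, 9] / [3, 5, 8] / [6] / [7];  Q = [1, 2, 4, 9] / [3, 5, 8] / [6] / [7];  common shape = (4, 3, 1, 1)

Row-insert the values π_1, π_2, … into P one at a time, bumping the leftmost entry strictly greater than the inserted value down to the next row. The recording tableau Q records, in position (i, j), the step at which that cell was added to P.
  Insert 3 (step 1): P = [3];  Q = [1]
  Insert 7 (step 2): P = [3, 7];  Q = [1, 2]
  Insert 1 (step 3): P = [1, 7] / [3];  Q = [1, 2] / [3]
  Insert 8 (step 4): P = [1, 7, 8] / [3];  Q = [1, 2, 4] / [3]
  Insert 6 (step 5): P = [1, 6, 8] / [3, 7];  Q = [1, 2, 4] / [3, 5]
  Insert 5 (step 6): P = [1, 5, 8] / [3, 6] / [7];  Q = [1, 2, 4] / [3, 5] / [6]
  Insert 2 (step 7): P = [1, 2, 8] / [3, 5] / [6] / [7];  Q = [1, 2, 4] / [3, 5] / [6] / [7]
  Insert 4 (step 8): P = [1, 2, 4] / [3, 5, 8] / [6] / [7];  Q = [1, 2, 4] / [3, 5, 8] / [6] / [7]
  Insert 9 (step 9): P = [1, 2, 4, 9] / [3, 5, 8] / [6] / [7];  Q = [1, 2, 4, 9] / [3, 5, 8] / [6] / [7]
Final shape: (4, 3, 1, 1).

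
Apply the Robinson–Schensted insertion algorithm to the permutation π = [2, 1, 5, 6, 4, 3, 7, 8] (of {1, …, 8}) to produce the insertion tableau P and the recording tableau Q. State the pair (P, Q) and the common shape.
P = [1, 3, 6, 7, 8] / [2, 4] / [5];  Q = [1, 3, 4, 7, 8] / [2, 5] / [6];  common shape = (5, 2, 1)

Row-insert the values π_1, π_2, … into P one at a time, bumping the leftmost entry strictly greater than the inserted value down to the next row. The recording tableau Q records, in position (i, j), the step at which that cell was added to P.
  Insert 2 (step 1): P = [2];  Q = [1]
  Insert 1 (step 2): P = [1] / [2];  Q = [1] / [2]
  Insert 5 (step 3): P = [1, 5] / [2];  Q = [1, 3] / [2]
  Insert 6 (step 4): P = [1, 5, 6] / [2];  Q = [1, 3, 4] / [2]
  Insert 4 (step 5): P = [1, 4, 6] / [2, 5];  Q = [1, 3, 4] / [2, 5]
  Insert 3 (step 6): P = [1, 3, 6] / [2, 4] / [5];  Q = [1, 3, 4] / [2, 5] / [6]
  Insert 7 (step 7): P = [1, 3, 6, 7] / [2, 4] / [5];  Q = [1, 3, 4, 7] / [2, 5] / [6]
  Insert 8 (step 8): P = [1, 3, 6, 7, 8] / [2, 4] / [5];  Q = [1, 3, 4, 7, 8] / [2, 5] / [6]
Final shape: (5, 2, 1).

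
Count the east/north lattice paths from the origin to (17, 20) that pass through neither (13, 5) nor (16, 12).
Number of paths = 15607616787

Inclusion–exclusion. Total paths: C(37, 17) = 15905368710. Through P₁: C(18, 13)·C(19, 4) = 33209568. Through P₂: C(28, 16)·C(9, 1) = 273795795. Since P₁ is strictly southwest of P₂, a monotone path through both must visit P₁ then P₂; paths through both = C(18, 13)·C(10, 3)·C(9, 1) = 9253440. Avoid both = 15905368710 − 33209568 − 273795795 + 9253440 = 15607616787.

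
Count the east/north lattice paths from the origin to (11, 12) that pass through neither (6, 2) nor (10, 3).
Number of paths = 1266534

Inclusion–exclusion. Total paths: C(23, 11) = 1352078. Through P₁: C(8, 6)·C(15, 5) = 84084. Through P₂: C(13, 10)·C(10, 1) = 2860. Since P₁ is strictly southwest of P₂, a monotone path through both must visit P₁ then P₂; paths through both = C(8, 6)·C(5, 4)·C(10, 1) = 1400. Avoid both = 1352078 − 84084 − 2860 + 1400 = 1266534.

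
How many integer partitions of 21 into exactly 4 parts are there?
p(21, 4 parts) = 72

Partitions of n into exactly k parts are in bijection with partitions of n − k into at most k parts (subtract 1 from each part). So p(21, exactly 4) = p(17, parts ≤ 4). Computing via the recurrence p(m, j) = p(m, j−1) + p(m−j, j) gives 72.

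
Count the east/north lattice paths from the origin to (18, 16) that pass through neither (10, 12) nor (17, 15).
Number of paths = 907621260

Inclusion–exclusion. Total paths: C(34, 18) = 2203961430. Through P₁: C(22, 10)·C(12, 8) = 320089770. Through P₂: C(32, 17)·C(2, 1) = 1131445440. Since P₁ is strictly southwest of P₂, a monotone path through both must visit P₁ then P₂; paths through both = C(22, 10)·C(10, 7)·C(2, 1) = 155195040. Avoid both = 2203961430 − 320089770 − 1131445440 + 155195040 = 907621260.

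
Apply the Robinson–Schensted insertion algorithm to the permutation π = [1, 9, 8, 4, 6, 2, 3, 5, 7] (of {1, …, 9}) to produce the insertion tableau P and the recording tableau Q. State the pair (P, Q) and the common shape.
P = [1, 2, 3, 5, 7] / [4, 6] / [8] / [9];  Q = [1, 2, 5, 8, 9] / [3, 7] / [4] / [6];  common shape = (5, 2, 1, 1)

Row-insert the values π_1, π_2, … into P one at a time, bumping the leftmost entry strictly greater than the inserted value down to the next row. The recording tableau Q records, in position (i, j), the step at which that cell was added to P.
  Insert 1 (step 1): P = [1];  Q = [1]
  Insert 9 (step 2): P = [1, 9];  Q = [1, 2]
  Insert 8 (step 3): P = [1, 8] / [9];  Q = [1, 2] / [3]
  Insert 4 (step 4): P = [1, 4] / [8] / [9];  Q = [1, 2] / [3] / [4]
  Insert 6 (step 5): P = [1, 4, 6] / [8] / [9];  Q = [1, 2, 5] / [3] / [4]
  Insert 2 (step 6): P = [1, 2, 6] / [4] / [8] / [9];  Q = [1, 2, 5] / [3] / [4] / [6]
  Insert 3 (step 7): P = [1, 2, 3] / [4, 6] / [8] / [9];  Q = [1, 2, 5] / [3, 7] / [4] / [6]
  Insert 5 (step 8): P = [1, 2, 3, 5] / [4, 6] / [8] / [9];  Q = [1, 2, 5, 8] / [3, 7] / [4] / [6]
  Insert 7 (step 9): P = [1, 2, 3, 5, 7] / [4, 6] / [8] / [9];  Q = [1, 2, 5, 8, 9] / [3, 7] / [4] / [6]
Final shape: (5, 2, 1, 1).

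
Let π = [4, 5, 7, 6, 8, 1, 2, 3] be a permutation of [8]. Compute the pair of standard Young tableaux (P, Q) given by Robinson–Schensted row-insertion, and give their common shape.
P = [1, 2, 3, 8] / [4, 5, 6] / [7];  Q = [1, 2, 3, 5] / [4, 7, 8] / [6];  common shape = (4, 3, 1)

Row-insert the values π_1, π_2, … into P one at a time, bumping the leftmost entry strictly greater than the inserted value down to the next row. The recording tableau Q records, in position (i, j), the step at which that cell was added to P.
  Insert 4 (step 1): P = [4];  Q = [1]
  Insert 5 (step 2): P = [4, 5];  Q = [1, 2]
  Insert 7 (step 3): P = [4, 5, 7];  Q = [1, 2, 3]
  Insert 6 (step 4): P = [4, 5, 6] / [7];  Q = [1, 2, 3] / [4]
  Insert 8 (step 5): P = [4, 5, 6, 8] / [7];  Q = [1, 2, 3, 5] / [4]
  Insert 1 (step 6): P = [1, 5, 6, 8] / [4] / [7];  Q = [1, 2, 3, 5] / [4] / [6]
  Insert 2 (step 7): P = [1, 2, 6, 8] / [4, 5] / [7];  Q = [1, 2, 3, 5] / [4, 7] / [6]
  Insert 3 (step 8): P = [1, 2, 3, 8] / [4, 5, 6] / [7];  Q = [1, 2, 3, 5] / [4, 7, 8] / [6]
Final shape: (4, 3, 1).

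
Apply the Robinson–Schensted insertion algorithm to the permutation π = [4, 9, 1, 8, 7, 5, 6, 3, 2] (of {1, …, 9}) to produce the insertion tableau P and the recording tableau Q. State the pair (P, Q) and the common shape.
P = [1, 2, 6] / [3, 5] / [4] / [7] / [8] / [9];  Q = [1, 2, 7] / [3, 4] / [5] / [6] / [8] / [9];  common shape = (3, 2, 1, 1, 1, 1)

Row-insert the values π_1, π_2, … into P one at a time, bumping the leftmost entry strictly greater than the inserted value down to the next row. The recording tableau Q records, in position (i, j), the step at which that cell was added to P.
  Insert 4 (step 1): P = [4];  Q = [1]
  Insert 9 (step 2): P = [4, 9];  Q = [1, 2]
  Insert 1 (step 3): P = [1, 9] / [4];  Q = [1, 2] / [3]
  Insert 8 (step 4): P = [1, 8] / [4, 9];  Q = [1, 2] / [3, 4]
  Insert 7 (step 5): P = [1, 7] / [4, 8] / [9];  Q = [1, 2] / [3, 4] / [5]
  Insert 5 (step 6): P = [1, 5] / [4, 7] / [8] / [9];  Q = [1, 2] / [3, 4] / [5] / [6]
  Insert 6 (step 7): P = [1, 5, 6] / [4, 7] / [8] / [9];  Q = [1, 2, 7] / [3, 4] / [5] / [6]
  Insert 3 (step 8): P = [1, 3, 6] / [4, 5] / [7] / [8] / [9];  Q = [1, 2, 7] / [3, 4] / [5] / [6] / [8]
  Insert 2 (step 9): P = [1, 2, 6] / [3, 5] / [4] / [7] / [8] / [9];  Q = [1, 2, 7] / [3, 4] / [5] / [6] / [8] / [9]
Final shape: (3, 2, 1, 1, 1, 1).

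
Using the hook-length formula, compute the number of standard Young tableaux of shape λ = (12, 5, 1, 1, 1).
# SYT of shape (12, 5, 1, 1, 1) = 2204475

Hook-length formula: f^λ = n! / Π hook(c), product over all cells c of the Young diagram. For λ = (12, 5, 1, 1, 1), n = 20 boxes. Hook lengths by row (left-to-right, top-to-bottom): [16, 12, 11, 10, 9, 7, 6, 5, 4, 3, 2, 1]; [8, 4, 3, 2, 1]; [3]; [2]; [1]. Product of hooks = 1103619686400. So f^λ = 20! / 1103619686400 = 2432902008176640000 / 1103619686400 = 2204475.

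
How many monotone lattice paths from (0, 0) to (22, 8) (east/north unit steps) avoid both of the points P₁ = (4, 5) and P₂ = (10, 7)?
Number of paths = 5478385

Inclusion–exclusion. Total paths: C(30, 22) = 5852925. Through P₁: C(9, 4)·C(21, 18) = 167580. Through P₂: C(17, 10)·C(13, 12) = 252824. Since P₁ is strictly southwest of P₂, a monotone path through both must visit P₁ then P₂; paths through both = C(9, 4)·C(8, 6)·C(13, 12) = 45864. Avoid both = 5852925 − 167580 − 252824 + 45864 = 5478385.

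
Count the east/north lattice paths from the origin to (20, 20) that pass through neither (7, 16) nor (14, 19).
Number of paths = 131737322640

Inclusion–exclusion. Total paths: C(40, 20) = 137846528820. Through P₁: C(23, 7)·C(17, 13) = 583473660. Through P₂: C(33, 14)·C(7, 6) = 5731664400. Since P₁ is strictly southwest of P₂, a monotone path through both must visit P₁ then P₂; paths through both = C(23, 7)·C(10, 7)·C(7, 6) = 205931880. Avoid both = 137846528820 − 583473660 − 5731664400 + 205931880 = 131737322640.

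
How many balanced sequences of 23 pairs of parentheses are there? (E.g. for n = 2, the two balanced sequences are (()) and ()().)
C_23 = 343059613650

These balanced parentheses are counted by the Catalan number C_n = (1/(n + 1)) · C(2n, n). For n = 23: C_23 = (1/24) · C(46, 23) = 8233430727600/24 = 343059613650.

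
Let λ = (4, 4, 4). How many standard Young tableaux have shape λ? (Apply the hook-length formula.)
# SYT of shape (4, 4, 4) = 462

Hook-length formula: f^λ = n! / Π hook(c), product over all cells c of the Young diagram. For λ = (4, 4, 4), n = 12 boxes. Hook lengths by row (left-to-right, top-to-bottom): [6, 5, 4, 3]; [5, 4, 3, 2]; [4, 3, 2, 1]. Product of hooks = 1036800. So f^λ = 12! / 1036800 = 479001600 / 1036800 = 462.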